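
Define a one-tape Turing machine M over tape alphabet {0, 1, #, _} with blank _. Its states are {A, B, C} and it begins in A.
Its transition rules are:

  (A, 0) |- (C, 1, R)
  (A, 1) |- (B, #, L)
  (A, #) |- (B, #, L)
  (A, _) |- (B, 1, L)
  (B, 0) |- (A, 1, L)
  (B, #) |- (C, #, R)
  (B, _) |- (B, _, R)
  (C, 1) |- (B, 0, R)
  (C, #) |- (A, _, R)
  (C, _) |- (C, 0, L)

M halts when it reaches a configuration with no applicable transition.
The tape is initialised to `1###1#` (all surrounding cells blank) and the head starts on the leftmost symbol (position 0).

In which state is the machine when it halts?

B

A | _[1]###1#_   read 1 → write #, move L, go to B
B | [_]####1#_   read _ → write _, move R, go to B
B | _[#]###1#_   read # → write #, move R, go to C
C | _#[#]##1#_   read # → write _, move R, go to A
A | _#_[#]#1#_   read # → write #, move L, go to B
B | _#[_]##1#_   read _ → write _, move R, go to B
B | _#_[#]#1#_   read # → write #, move R, go to C
C | _#_#[#]1#_   read # → write _, move R, go to A
A | _#_#_[1]#_   read 1 → write #, move L, go to B
B | _#_#[_]##_   read _ → write _, move R, go to B
B | _#_#_[#]#_   read # → write #, move R, go to C
C | _#_#_#[#]_   read # → write _, move R, go to A
A | _#_#_#_[_]   read _ → write 1, move L, go to B
B | _#_#_#[_]1   read _ → write _, move R, go to B
B | _#_#_#_[1]
No transition is defined for (B, 1); M halts in state B.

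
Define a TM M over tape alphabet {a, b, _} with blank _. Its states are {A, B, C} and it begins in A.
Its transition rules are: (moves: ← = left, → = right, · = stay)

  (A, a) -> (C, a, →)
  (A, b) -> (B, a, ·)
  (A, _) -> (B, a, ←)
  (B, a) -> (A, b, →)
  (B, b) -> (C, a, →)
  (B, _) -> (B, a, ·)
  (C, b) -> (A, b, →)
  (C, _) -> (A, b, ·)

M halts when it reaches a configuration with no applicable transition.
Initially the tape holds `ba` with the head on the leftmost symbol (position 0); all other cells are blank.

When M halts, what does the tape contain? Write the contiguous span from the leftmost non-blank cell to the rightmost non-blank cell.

A | [b]a__   read b → write a, move ·, go to B
B | [a]a__   read a → write b, move →, go to A
A | b[a]__   read a → write a, move →, go to C
C | ba[_]_   read _ → write b, move ·, go to A
A | ba[b]_   read b → write a, move ·, go to B
B | ba[a]_   read a → write b, move →, go to A
A | bab[_]   read _ → write a, move ←, go to B
B | ba[b]a   read b → write a, move →, go to C
C | baa[a]
The non-blank tape span at halt is baaa.

baaa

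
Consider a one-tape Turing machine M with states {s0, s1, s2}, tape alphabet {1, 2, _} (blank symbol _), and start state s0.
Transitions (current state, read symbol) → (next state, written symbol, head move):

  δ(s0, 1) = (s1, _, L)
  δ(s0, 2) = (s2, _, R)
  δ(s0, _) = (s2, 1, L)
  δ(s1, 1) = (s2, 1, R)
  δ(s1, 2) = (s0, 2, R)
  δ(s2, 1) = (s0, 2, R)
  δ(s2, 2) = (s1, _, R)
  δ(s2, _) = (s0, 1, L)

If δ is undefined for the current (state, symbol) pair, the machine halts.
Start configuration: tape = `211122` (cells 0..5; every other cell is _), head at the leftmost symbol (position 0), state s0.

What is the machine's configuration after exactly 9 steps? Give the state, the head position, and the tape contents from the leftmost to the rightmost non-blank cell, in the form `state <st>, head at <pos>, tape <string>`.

state=s0 head=0 tape=[2]11122   (s0,2)→(s2,_,R)
state=s2 head=1 tape=_[1]1122   (s2,1)→(s0,2,R)
state=s0 head=2 tape=_2[1]122   (s0,1)→(s1,_,L)
state=s1 head=1 tape=_[2]_122   (s1,2)→(s0,2,R)
state=s0 head=2 tape=_2[_]122   (s0,_)→(s2,1,L)
state=s2 head=1 tape=_[2]1122   (s2,2)→(s1,_,R)
state=s1 head=2 tape=__[1]122   (s1,1)→(s2,1,R)
state=s2 head=3 tape=__1[1]22   (s2,1)→(s0,2,R)
state=s0 head=4 tape=__12[2]2   (s0,2)→(s2,_,R)
state=s2 head=5 tape=__12_[2]
After 9 steps: state s2, head at 5, tape 12_2.

state s2, head at 5, tape 12_2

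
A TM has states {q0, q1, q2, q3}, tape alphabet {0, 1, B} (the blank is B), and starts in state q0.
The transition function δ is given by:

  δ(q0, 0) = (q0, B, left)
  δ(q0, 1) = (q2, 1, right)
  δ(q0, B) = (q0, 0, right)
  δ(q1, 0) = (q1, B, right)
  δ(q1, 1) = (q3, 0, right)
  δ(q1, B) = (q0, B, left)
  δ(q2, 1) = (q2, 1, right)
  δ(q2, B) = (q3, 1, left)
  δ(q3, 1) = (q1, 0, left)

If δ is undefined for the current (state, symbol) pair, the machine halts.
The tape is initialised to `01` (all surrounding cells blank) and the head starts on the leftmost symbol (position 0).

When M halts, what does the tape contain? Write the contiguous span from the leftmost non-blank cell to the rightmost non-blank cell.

0BB0

state=q0 head=0 tape=B[0]1BB   (q0,0)→(q0,B,left)
state=q0 head=-1 tape=[B]B1BB   (q0,B)→(q0,0,right)
state=q0 head=0 tape=0[B]1BB   (q0,B)→(q0,0,right)
state=q0 head=1 tape=00[1]BB   (q0,1)→(q2,1,right)
state=q2 head=2 tape=001[B]B   (q2,B)→(q3,1,left)
state=q3 head=1 tape=00[1]1B   (q3,1)→(q1,0,left)
state=q1 head=0 tape=0[0]01B   (q1,0)→(q1,B,right)
state=q1 head=1 tape=0B[0]1B   (q1,0)→(q1,B,right)
state=q1 head=2 tape=0BB[1]B   (q1,1)→(q3,0,right)
state=q3 head=3 tape=0BB0[B]
The non-blank tape span at halt is 0BB0.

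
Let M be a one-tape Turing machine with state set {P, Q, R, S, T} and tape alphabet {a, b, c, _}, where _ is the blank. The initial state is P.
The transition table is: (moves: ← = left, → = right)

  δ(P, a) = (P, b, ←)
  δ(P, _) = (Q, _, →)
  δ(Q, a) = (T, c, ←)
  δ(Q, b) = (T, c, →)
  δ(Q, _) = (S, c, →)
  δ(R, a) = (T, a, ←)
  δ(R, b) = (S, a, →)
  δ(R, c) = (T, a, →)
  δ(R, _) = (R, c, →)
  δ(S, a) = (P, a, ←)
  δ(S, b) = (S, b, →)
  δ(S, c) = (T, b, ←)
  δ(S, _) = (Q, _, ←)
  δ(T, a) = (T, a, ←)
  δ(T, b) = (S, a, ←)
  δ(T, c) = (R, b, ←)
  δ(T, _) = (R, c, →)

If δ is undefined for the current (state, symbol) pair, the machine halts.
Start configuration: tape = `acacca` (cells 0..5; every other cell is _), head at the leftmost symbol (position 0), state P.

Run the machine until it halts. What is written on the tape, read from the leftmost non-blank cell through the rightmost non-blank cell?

cbaaacca

state=P head=0 tape=__[a]cacca   (P,a)→(P,b,←)
state=P head=-1 tape=_[_]bcacca   (P,_)→(Q,_,→)
state=Q head=0 tape=__[b]cacca   (Q,b)→(T,c,→)
state=T head=1 tape=__c[c]acca   (T,c)→(R,b,←)
state=R head=0 tape=__[c]bacca   (R,c)→(T,a,→)
state=T head=1 tape=__a[b]acca   (T,b)→(S,a,←)
state=S head=0 tape=__[a]aacca   (S,a)→(P,a,←)
state=P head=-1 tape=_[_]aaacca   (P,_)→(Q,_,→)
state=Q head=0 tape=__[a]aacca   (Q,a)→(T,c,←)
state=T head=-1 tape=_[_]caacca   (T,_)→(R,c,→)
state=R head=0 tape=_c[c]aacca   (R,c)→(T,a,→)
state=T head=1 tape=_ca[a]acca   (T,a)→(T,a,←)
state=T head=0 tape=_c[a]aacca   (T,a)→(T,a,←)
state=T head=-1 tape=_[c]aaacca   (T,c)→(R,b,←)
state=R head=-2 tape=[_]baaacca   (R,_)→(R,c,→)
state=R head=-1 tape=c[b]aaacca   (R,b)→(S,a,→)
state=S head=0 tape=ca[a]aacca   (S,a)→(P,a,←)
state=P head=-1 tape=c[a]aaacca   (P,a)→(P,b,←)
state=P head=-2 tape=[c]baaacca
The non-blank tape span at halt is cbaaacca.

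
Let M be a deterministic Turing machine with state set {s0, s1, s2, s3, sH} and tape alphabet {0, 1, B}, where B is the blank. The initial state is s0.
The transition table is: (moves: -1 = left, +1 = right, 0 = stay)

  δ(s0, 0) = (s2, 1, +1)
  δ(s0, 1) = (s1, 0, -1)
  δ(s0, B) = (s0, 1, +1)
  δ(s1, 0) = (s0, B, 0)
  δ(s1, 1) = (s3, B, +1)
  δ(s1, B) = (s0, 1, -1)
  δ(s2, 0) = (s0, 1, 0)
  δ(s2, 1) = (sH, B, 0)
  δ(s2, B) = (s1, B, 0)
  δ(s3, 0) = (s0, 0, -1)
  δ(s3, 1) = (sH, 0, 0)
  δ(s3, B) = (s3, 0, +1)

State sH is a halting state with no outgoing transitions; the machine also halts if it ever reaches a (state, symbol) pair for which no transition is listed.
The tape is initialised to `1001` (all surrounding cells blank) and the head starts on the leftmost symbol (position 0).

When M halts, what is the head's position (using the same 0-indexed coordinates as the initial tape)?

state=s0 head=0 tape=BB[1]001   (s0,1)→(s1,0,-1)
state=s1 head=-1 tape=B[B]0001   (s1,B)→(s0,1,-1)
state=s0 head=-2 tape=[B]10001   (s0,B)→(s0,1,+1)
state=s0 head=-1 tape=1[1]0001   (s0,1)→(s1,0,-1)
state=s1 head=-2 tape=[1]00001   (s1,1)→(s3,B,+1)
state=s3 head=-1 tape=B[0]0001   (s3,0)→(s0,0,-1)
state=s0 head=-2 tape=[B]00001   (s0,B)→(s0,1,+1)
state=s0 head=-1 tape=1[0]0001   (s0,0)→(s2,1,+1)
state=s2 head=0 tape=11[0]001   (s2,0)→(s0,1,0)
state=s0 head=0 tape=11[1]001   (s0,1)→(s1,0,-1)
state=s1 head=-1 tape=1[1]0001   (s1,1)→(s3,B,+1)
state=s3 head=0 tape=1B[0]001   (s3,0)→(s0,0,-1)
state=s0 head=-1 tape=1[B]0001   (s0,B)→(s0,1,+1)
state=s0 head=0 tape=11[0]001   (s0,0)→(s2,1,+1)
state=s2 head=1 tape=111[0]01   (s2,0)→(s0,1,0)
state=s0 head=1 tape=111[1]01   (s0,1)→(s1,0,-1)
state=s1 head=0 tape=11[1]001   (s1,1)→(s3,B,+1)
state=s3 head=1 tape=11B[0]01   (s3,0)→(s0,0,-1)
state=s0 head=0 tape=11[B]001   (s0,B)→(s0,1,+1)
state=s0 head=1 tape=111[0]01   (s0,0)→(s2,1,+1)
state=s2 head=2 tape=1111[0]1   (s2,0)→(s0,1,0)
state=s0 head=2 tape=1111[1]1   (s0,1)→(s1,0,-1)
state=s1 head=1 tape=111[1]01   (s1,1)→(s3,B,+1)
state=s3 head=2 tape=111B[0]1   (s3,0)→(s0,0,-1)
state=s0 head=1 tape=111[B]01   (s0,B)→(s0,1,+1)
state=s0 head=2 tape=1111[0]1   (s0,0)→(s2,1,+1)
state=s2 head=3 tape=11111[1]   (s2,1)→(sH,B,0)
state=sH head=3 tape=11111[B]
At halt the head is at cell 3.

3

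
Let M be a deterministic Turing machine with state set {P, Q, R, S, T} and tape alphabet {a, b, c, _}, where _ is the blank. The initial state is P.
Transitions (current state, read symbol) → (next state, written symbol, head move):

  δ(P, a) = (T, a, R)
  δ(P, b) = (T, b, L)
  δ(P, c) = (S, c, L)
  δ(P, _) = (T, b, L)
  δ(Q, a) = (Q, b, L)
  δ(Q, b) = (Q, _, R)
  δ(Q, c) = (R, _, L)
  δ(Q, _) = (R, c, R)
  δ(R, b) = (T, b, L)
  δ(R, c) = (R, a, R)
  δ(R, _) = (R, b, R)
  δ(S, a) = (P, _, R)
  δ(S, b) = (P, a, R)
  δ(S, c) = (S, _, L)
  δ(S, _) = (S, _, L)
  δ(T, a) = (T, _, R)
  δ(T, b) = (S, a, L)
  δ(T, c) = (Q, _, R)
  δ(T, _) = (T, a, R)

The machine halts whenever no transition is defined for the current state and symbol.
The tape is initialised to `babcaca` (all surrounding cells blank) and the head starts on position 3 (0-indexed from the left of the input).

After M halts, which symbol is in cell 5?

b

P | bab[c]aca   read c → write c, move L, go to S
S | ba[b]caca   read b → write a, move R, go to P
P | baa[c]aca   read c → write c, move L, go to S
S | ba[a]caca   read a → write _, move R, go to P
P | ba_[c]aca   read c → write c, move L, go to S
S | ba[_]caca   read _ → write _, move L, go to S
S | b[a]_caca   read a → write _, move R, go to P
P | b_[_]caca   read _ → write b, move L, go to T
T | b[_]bcaca   read _ → write a, move R, go to T
T | ba[b]caca   read b → write a, move L, go to S
S | b[a]acaca   read a → write _, move R, go to P
P | b_[a]caca   read a → write a, move R, go to T
T | b_a[c]aca   read c → write _, move R, go to Q
Q | b_a_[a]ca   read a → write b, move L, go to Q
Q | b_a[_]bca   read _ → write c, move R, go to R
R | b_ac[b]ca   read b → write b, move L, go to T
T | b_a[c]bca   read c → write _, move R, go to Q
Q | b_a_[b]ca   read b → write _, move R, go to Q
Q | b_a__[c]a   read c → write _, move L, go to R
R | b_a_[_]_a   read _ → write b, move R, go to R
R | b_a_b[_]a   read _ → write b, move R, go to R
R | b_a_bb[a]
Cell 5 holds b when M halts.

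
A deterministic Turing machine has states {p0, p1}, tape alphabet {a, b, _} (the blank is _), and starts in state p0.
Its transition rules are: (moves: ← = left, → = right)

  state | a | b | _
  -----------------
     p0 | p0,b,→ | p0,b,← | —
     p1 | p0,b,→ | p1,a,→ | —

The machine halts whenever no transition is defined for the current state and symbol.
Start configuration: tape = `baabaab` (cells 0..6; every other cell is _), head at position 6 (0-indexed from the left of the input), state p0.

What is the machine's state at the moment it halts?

state=p0 head=6 tape=_baabaa[b]   (p0,b)→(p0,b,←)
state=p0 head=5 tape=_baaba[a]b   (p0,a)→(p0,b,→)
state=p0 head=6 tape=_baabab[b]   (p0,b)→(p0,b,←)
state=p0 head=5 tape=_baaba[b]b   (p0,b)→(p0,b,←)
state=p0 head=4 tape=_baab[a]bb   (p0,a)→(p0,b,→)
state=p0 head=5 tape=_baabb[b]b   (p0,b)→(p0,b,←)
state=p0 head=4 tape=_baab[b]bb   (p0,b)→(p0,b,←)
state=p0 head=3 tape=_baa[b]bbb   (p0,b)→(p0,b,←)
state=p0 head=2 tape=_ba[a]bbbb   (p0,a)→(p0,b,→)
state=p0 head=3 tape=_bab[b]bbb   (p0,b)→(p0,b,←)
state=p0 head=2 tape=_ba[b]bbbb   (p0,b)→(p0,b,←)
state=p0 head=1 tape=_b[a]bbbbb   (p0,a)→(p0,b,→)
state=p0 head=2 tape=_bb[b]bbbb   (p0,b)→(p0,b,←)
state=p0 head=1 tape=_b[b]bbbbb   (p0,b)→(p0,b,←)
state=p0 head=0 tape=_[b]bbbbbb   (p0,b)→(p0,b,←)
state=p0 head=-1 tape=[_]bbbbbbb
No transition is defined for (p0, _); M halts in state p0.

p0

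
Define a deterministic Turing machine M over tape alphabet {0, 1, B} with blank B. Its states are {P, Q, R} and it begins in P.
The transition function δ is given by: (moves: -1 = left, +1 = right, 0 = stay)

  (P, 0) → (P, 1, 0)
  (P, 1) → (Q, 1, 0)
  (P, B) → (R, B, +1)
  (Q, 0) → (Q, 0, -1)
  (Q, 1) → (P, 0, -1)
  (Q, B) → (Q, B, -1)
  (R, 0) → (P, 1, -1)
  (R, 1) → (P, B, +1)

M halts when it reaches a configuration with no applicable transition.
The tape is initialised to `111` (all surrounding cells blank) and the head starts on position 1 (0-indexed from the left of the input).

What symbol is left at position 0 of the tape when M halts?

B

state=P head=1 tape=B1[1]1BB   (P,1)→(Q,1,0)
state=Q head=1 tape=B1[1]1BB   (Q,1)→(P,0,-1)
state=P head=0 tape=B[1]01BB   (P,1)→(Q,1,0)
state=Q head=0 tape=B[1]01BB   (Q,1)→(P,0,-1)
state=P head=-1 tape=[B]001BB   (P,B)→(R,B,+1)
state=R head=0 tape=B[0]01BB   (R,0)→(P,1,-1)
state=P head=-1 tape=[B]101BB   (P,B)→(R,B,+1)
state=R head=0 tape=B[1]01BB   (R,1)→(P,B,+1)
state=P head=1 tape=BB[0]1BB   (P,0)→(P,1,0)
state=P head=1 tape=BB[1]1BB   (P,1)→(Q,1,0)
state=Q head=1 tape=BB[1]1BB   (Q,1)→(P,0,-1)
state=P head=0 tape=B[B]01BB   (P,B)→(R,B,+1)
state=R head=1 tape=BB[0]1BB   (R,0)→(P,1,-1)
state=P head=0 tape=B[B]11BB   (P,B)→(R,B,+1)
state=R head=1 tape=BB[1]1BB   (R,1)→(P,B,+1)
state=P head=2 tape=BBB[1]BB   (P,1)→(Q,1,0)
state=Q head=2 tape=BBB[1]BB   (Q,1)→(P,0,-1)
state=P head=1 tape=BB[B]0BB   (P,B)→(R,B,+1)
state=R head=2 tape=BBB[0]BB   (R,0)→(P,1,-1)
state=P head=1 tape=BB[B]1BB   (P,B)→(R,B,+1)
state=R head=2 tape=BBB[1]BB   (R,1)→(P,B,+1)
state=P head=3 tape=BBBB[B]B   (P,B)→(R,B,+1)
state=R head=4 tape=BBBBB[B]
Cell 0 holds B when M halts.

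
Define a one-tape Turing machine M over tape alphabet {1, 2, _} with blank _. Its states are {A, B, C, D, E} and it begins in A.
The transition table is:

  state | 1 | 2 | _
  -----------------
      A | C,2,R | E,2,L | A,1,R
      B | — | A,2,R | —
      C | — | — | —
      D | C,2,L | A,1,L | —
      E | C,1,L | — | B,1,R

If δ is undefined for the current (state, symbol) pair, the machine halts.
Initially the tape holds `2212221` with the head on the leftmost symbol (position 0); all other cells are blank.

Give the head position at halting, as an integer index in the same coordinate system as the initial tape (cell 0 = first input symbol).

0

A | _[2]212221   read 2 → write 2, move L, go to E
E | [_]2212221   read _ → write 1, move R, go to B
B | 1[2]212221   read 2 → write 2, move R, go to A
A | 12[2]12221   read 2 → write 2, move L, go to E
E | 1[2]212221
At halt the head is at cell 0.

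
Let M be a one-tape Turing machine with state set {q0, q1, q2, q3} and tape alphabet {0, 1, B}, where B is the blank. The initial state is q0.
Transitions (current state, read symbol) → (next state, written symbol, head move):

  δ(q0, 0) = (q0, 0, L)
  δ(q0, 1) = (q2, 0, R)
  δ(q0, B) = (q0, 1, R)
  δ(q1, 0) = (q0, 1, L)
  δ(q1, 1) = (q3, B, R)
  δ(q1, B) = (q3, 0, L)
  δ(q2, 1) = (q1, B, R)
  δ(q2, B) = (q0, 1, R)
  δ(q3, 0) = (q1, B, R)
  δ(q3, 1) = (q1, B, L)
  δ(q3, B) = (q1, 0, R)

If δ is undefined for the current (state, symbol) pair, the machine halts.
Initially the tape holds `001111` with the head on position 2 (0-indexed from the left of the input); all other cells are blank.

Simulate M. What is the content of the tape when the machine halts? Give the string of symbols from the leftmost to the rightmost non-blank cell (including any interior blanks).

000001

state=q0 head=2 tape=B00[1]111   (q0,1)→(q2,0,R)
state=q2 head=3 tape=B000[1]11   (q2,1)→(q1,B,R)
state=q1 head=4 tape=B000B[1]1   (q1,1)→(q3,B,R)
state=q3 head=5 tape=B000BB[1]   (q3,1)→(q1,B,L)
state=q1 head=4 tape=B000B[B]B   (q1,B)→(q3,0,L)
state=q3 head=3 tape=B000[B]0B   (q3,B)→(q1,0,R)
state=q1 head=4 tape=B0000[0]B   (q1,0)→(q0,1,L)
state=q0 head=3 tape=B000[0]1B   (q0,0)→(q0,0,L)
state=q0 head=2 tape=B00[0]01B   (q0,0)→(q0,0,L)
state=q0 head=1 tape=B0[0]001B   (q0,0)→(q0,0,L)
state=q0 head=0 tape=B[0]0001B   (q0,0)→(q0,0,L)
state=q0 head=-1 tape=[B]00001B   (q0,B)→(q0,1,R)
state=q0 head=0 tape=1[0]0001B   (q0,0)→(q0,0,L)
state=q0 head=-1 tape=[1]00001B   (q0,1)→(q2,0,R)
state=q2 head=0 tape=0[0]0001B
The non-blank tape span at halt is 000001.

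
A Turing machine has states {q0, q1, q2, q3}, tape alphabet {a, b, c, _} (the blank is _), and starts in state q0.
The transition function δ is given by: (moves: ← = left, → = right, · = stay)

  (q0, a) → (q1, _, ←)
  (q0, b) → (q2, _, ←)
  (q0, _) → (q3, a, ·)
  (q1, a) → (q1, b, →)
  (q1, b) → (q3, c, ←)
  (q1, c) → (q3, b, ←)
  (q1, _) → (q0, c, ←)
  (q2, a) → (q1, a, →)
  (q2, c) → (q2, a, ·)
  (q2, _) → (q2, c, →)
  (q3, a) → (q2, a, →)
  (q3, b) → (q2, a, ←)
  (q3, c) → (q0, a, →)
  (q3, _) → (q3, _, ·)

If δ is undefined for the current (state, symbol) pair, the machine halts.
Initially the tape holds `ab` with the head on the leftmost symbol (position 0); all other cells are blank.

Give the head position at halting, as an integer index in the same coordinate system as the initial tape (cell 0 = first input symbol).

q0 | ___[a]b   read a → write _, move ←, go to q1
q1 | __[_]_b   read _ → write c, move ←, go to q0
q0 | _[_]c_b   read _ → write a, move ·, go to q3
q3 | _[a]c_b   read a → write a, move →, go to q2
q2 | _a[c]_b   read c → write a, move ·, go to q2
q2 | _a[a]_b   read a → write a, move →, go to q1
q1 | _aa[_]b   read _ → write c, move ←, go to q0
q0 | _a[a]cb   read a → write _, move ←, go to q1
q1 | _[a]_cb   read a → write b, move →, go to q1
q1 | _b[_]cb   read _ → write c, move ←, go to q0
q0 | _[b]ccb   read b → write _, move ←, go to q2
q2 | [_]_ccb   read _ → write c, move →, go to q2
q2 | c[_]ccb   read _ → write c, move →, go to q2
q2 | cc[c]cb   read c → write a, move ·, go to q2
q2 | cc[a]cb   read a → write a, move →, go to q1
q1 | cca[c]b   read c → write b, move ←, go to q3
q3 | cc[a]bb   read a → write a, move →, go to q2
q2 | cca[b]b
At halt the head is at cell 0.

0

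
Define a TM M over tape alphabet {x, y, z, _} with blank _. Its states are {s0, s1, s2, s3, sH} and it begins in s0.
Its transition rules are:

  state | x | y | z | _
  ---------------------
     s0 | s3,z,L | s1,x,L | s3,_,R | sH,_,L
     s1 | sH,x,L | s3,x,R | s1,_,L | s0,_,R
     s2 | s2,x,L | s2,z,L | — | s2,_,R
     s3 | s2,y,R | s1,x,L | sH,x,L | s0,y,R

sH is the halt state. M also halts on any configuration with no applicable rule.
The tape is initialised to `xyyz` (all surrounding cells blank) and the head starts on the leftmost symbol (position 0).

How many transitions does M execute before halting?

state=s0 head=0 tape=_[x]yyz   (s0,x)→(s3,z,L)
state=s3 head=-1 tape=[_]zyyz   (s3,_)→(s0,y,R)
state=s0 head=0 tape=y[z]yyz   (s0,z)→(s3,_,R)
state=s3 head=1 tape=y_[y]yz   (s3,y)→(s1,x,L)
state=s1 head=0 tape=y[_]xyz   (s1,_)→(s0,_,R)
state=s0 head=1 tape=y_[x]yz   (s0,x)→(s3,z,L)
state=s3 head=0 tape=y[_]zyz   (s3,_)→(s0,y,R)
state=s0 head=1 tape=yy[z]yz   (s0,z)→(s3,_,R)
state=s3 head=2 tape=yy_[y]z   (s3,y)→(s1,x,L)
state=s1 head=1 tape=yy[_]xz   (s1,_)→(s0,_,R)
state=s0 head=2 tape=yy_[x]z   (s0,x)→(s3,z,L)
state=s3 head=1 tape=yy[_]zz   (s3,_)→(s0,y,R)
state=s0 head=2 tape=yyy[z]z   (s0,z)→(s3,_,R)
state=s3 head=3 tape=yyy_[z]   (s3,z)→(sH,x,L)
state=sH head=2 tape=yyy[_]x
M halts after 14 transitions.

14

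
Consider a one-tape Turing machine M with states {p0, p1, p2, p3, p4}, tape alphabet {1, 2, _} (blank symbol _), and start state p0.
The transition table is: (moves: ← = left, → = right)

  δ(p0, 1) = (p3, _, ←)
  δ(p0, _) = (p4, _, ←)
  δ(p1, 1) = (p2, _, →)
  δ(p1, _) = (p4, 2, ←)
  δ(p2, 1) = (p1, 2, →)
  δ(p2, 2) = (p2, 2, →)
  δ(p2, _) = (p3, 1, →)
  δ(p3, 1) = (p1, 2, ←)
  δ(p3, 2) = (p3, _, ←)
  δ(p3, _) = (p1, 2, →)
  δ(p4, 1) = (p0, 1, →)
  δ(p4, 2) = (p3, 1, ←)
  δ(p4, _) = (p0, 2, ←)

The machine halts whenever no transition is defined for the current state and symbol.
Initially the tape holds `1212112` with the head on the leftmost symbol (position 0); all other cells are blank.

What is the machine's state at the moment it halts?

p1

p0 | __[1]212112   read 1 → write _, move ←, go to p3
p3 | _[_]_212112   read _ → write 2, move →, go to p1
p1 | _2[_]212112   read _ → write 2, move ←, go to p4
p4 | _[2]2212112   read 2 → write 1, move ←, go to p3
p3 | [_]12212112   read _ → write 2, move →, go to p1
p1 | 2[1]2212112   read 1 → write _, move →, go to p2
p2 | 2_[2]212112   read 2 → write 2, move →, go to p2
p2 | 2_2[2]12112   read 2 → write 2, move →, go to p2
p2 | 2_22[1]2112   read 1 → write 2, move →, go to p1
p1 | 2_222[2]112
No transition is defined for (p1, 2); M halts in state p1.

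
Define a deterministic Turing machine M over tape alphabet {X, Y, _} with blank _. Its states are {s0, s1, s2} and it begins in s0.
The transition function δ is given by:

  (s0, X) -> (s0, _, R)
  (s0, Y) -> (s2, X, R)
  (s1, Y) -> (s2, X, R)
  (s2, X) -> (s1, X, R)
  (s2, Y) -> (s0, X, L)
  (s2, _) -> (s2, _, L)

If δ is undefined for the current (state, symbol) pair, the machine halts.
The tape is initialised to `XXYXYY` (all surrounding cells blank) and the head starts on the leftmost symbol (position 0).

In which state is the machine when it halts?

state=s0 head=0 tape=[X]XYXYY_   (s0,X)→(s0,_,R)
state=s0 head=1 tape=_[X]YXYY_   (s0,X)→(s0,_,R)
state=s0 head=2 tape=__[Y]XYY_   (s0,Y)→(s2,X,R)
state=s2 head=3 tape=__X[X]YY_   (s2,X)→(s1,X,R)
state=s1 head=4 tape=__XX[Y]Y_   (s1,Y)→(s2,X,R)
state=s2 head=5 tape=__XXX[Y]_   (s2,Y)→(s0,X,L)
state=s0 head=4 tape=__XX[X]X_   (s0,X)→(s0,_,R)
state=s0 head=5 tape=__XX_[X]_   (s0,X)→(s0,_,R)
state=s0 head=6 tape=__XX__[_]
No transition is defined for (s0, _); M halts in state s0.

s0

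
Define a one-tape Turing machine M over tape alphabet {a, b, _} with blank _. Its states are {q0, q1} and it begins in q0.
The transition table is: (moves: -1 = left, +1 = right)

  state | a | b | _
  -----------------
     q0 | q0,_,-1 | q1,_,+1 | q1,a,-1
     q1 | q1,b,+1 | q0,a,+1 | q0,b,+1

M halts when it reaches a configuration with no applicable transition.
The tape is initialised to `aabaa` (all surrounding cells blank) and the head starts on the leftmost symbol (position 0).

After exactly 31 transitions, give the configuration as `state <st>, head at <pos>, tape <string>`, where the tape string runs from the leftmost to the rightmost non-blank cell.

state q0, head at -5, tape b_____abaa

q0 | _____[a]abaa   read a → write _, move -1, go to q0
q0 | ____[_]_abaa   read _ → write a, move -1, go to q1
q1 | ___[_]a_abaa   read _ → write b, move +1, go to q0
q0 | ___b[a]_abaa   read a → write _, move -1, go to q0
q0 | ___[b]__abaa   read b → write _, move +1, go to q1
q1 | ____[_]_abaa   read _ → write b, move +1, go to q0
q0 | ____b[_]abaa   read _ → write a, move -1, go to q1
q1 | ____[b]aabaa   read b → write a, move +1, go to q0
q0 | ____a[a]abaa   read a → write _, move -1, go to q0
q0 | ____[a]_abaa   read a → write _, move -1, go to q0
q0 | ___[_]__abaa   read _ → write a, move -1, go to q1
q1 | __[_]a__abaa   read _ → write b, move +1, go to q0
q0 | __b[a]__abaa   read a → write _, move -1, go to q0
q0 | __[b]___abaa   read b → write _, move +1, go to q1
q1 | ___[_]__abaa   read _ → write b, move +1, go to q0
q0 | ___b[_]_abaa   read _ → write a, move -1, go to q1
q1 | ___[b]a_abaa   read b → write a, move +1, go to q0
q0 | ___a[a]_abaa   read a → write _, move -1, go to q0
q0 | ___[a]__abaa   read a → write _, move -1, go to q0
q0 | __[_]___abaa   read _ → write a, move -1, go to q1
q1 | _[_]a___abaa   read _ → write b, move +1, go to q0
q0 | _b[a]___abaa   read a → write _, move -1, go to q0
q0 | _[b]____abaa   read b → write _, move +1, go to q1
q1 | __[_]___abaa   read _ → write b, move +1, go to q0
q0 | __b[_]__abaa   read _ → write a, move -1, go to q1
q1 | __[b]a__abaa   read b → write a, move +1, go to q0
q0 | __a[a]__abaa   read a → write _, move -1, go to q0
q0 | __[a]___abaa   read a → write _, move -1, go to q0
q0 | _[_]____abaa   read _ → write a, move -1, go to q1
q1 | [_]a____abaa   read _ → write b, move +1, go to q0
q0 | b[a]____abaa   read a → write _, move -1, go to q0
q0 | [b]_____abaa
After 31 steps: state q0, head at -5, tape b_____abaa.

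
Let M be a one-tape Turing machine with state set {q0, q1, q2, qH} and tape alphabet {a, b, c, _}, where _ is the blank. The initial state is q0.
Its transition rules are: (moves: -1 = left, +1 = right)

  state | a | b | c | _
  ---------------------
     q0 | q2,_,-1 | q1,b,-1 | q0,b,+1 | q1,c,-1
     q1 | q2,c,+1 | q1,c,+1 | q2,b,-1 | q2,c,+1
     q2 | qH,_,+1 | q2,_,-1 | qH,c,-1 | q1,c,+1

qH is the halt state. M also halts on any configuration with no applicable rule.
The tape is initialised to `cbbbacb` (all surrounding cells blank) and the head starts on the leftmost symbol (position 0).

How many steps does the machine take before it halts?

8

state=q0 head=0 tape=[c]bbbacb   (q0,c)→(q0,b,+1)
state=q0 head=1 tape=b[b]bbacb   (q0,b)→(q1,b,-1)
state=q1 head=0 tape=[b]bbbacb   (q1,b)→(q1,c,+1)
state=q1 head=1 tape=c[b]bbacb   (q1,b)→(q1,c,+1)
state=q1 head=2 tape=cc[b]bacb   (q1,b)→(q1,c,+1)
state=q1 head=3 tape=ccc[b]acb   (q1,b)→(q1,c,+1)
state=q1 head=4 tape=cccc[a]cb   (q1,a)→(q2,c,+1)
state=q2 head=5 tape=ccccc[c]b   (q2,c)→(qH,c,-1)
state=qH head=4 tape=cccc[c]cb
M halts after 8 transitions.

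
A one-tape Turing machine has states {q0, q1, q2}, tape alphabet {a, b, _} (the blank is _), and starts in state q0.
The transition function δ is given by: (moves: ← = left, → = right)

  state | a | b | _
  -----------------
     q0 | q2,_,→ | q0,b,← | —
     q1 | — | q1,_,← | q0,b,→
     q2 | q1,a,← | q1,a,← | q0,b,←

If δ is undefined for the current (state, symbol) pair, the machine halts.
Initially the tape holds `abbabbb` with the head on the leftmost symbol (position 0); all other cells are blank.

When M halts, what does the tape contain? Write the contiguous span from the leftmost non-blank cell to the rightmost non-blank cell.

bbbbbb_b

q0 | [a]bbabbb_   read a → write _, move →, go to q2
q2 | _[b]babbb_   read b → write a, move ←, go to q1
q1 | [_]ababbb_   read _ → write b, move →, go to q0
q0 | b[a]babbb_   read a → write _, move →, go to q2
q2 | b_[b]abbb_   read b → write a, move ←, go to q1
q1 | b[_]aabbb_   read _ → write b, move →, go to q0
q0 | bb[a]abbb_   read a → write _, move →, go to q2
q2 | bb_[a]bbb_   read a → write a, move ←, go to q1
q1 | bb[_]abbb_   read _ → write b, move →, go to q0
q0 | bbb[a]bbb_   read a → write _, move →, go to q2
q2 | bbb_[b]bb_   read b → write a, move ←, go to q1
q1 | bbb[_]abb_   read _ → write b, move →, go to q0
q0 | bbbb[a]bb_   read a → write _, move →, go to q2
q2 | bbbb_[b]b_   read b → write a, move ←, go to q1
q1 | bbbb[_]ab_   read _ → write b, move →, go to q0
q0 | bbbbb[a]b_   read a → write _, move →, go to q2
q2 | bbbbb_[b]_   read b → write a, move ←, go to q1
q1 | bbbbb[_]a_   read _ → write b, move →, go to q0
q0 | bbbbbb[a]_   read a → write _, move →, go to q2
q2 | bbbbbb_[_]   read _ → write b, move ←, go to q0
q0 | bbbbbb[_]b
The non-blank tape span at halt is bbbbbb_b.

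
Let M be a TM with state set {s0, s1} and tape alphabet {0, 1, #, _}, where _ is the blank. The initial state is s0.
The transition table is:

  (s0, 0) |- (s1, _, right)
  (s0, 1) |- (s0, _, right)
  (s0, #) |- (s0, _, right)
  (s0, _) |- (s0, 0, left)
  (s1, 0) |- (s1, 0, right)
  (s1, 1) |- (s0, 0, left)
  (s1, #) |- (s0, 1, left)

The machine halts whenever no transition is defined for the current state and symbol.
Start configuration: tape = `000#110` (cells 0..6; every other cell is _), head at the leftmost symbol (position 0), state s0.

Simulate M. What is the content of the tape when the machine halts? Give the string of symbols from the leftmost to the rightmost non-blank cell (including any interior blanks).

0__00

s0 | [0]00#110_   read 0 → write _, move right, go to s1
s1 | _[0]0#110_   read 0 → write 0, move right, go to s1
s1 | _0[0]#110_   read 0 → write 0, move right, go to s1
s1 | _00[#]110_   read # → write 1, move left, go to s0
s0 | _0[0]1110_   read 0 → write _, move right, go to s1
s1 | _0_[1]110_   read 1 → write 0, move left, go to s0
s0 | _0[_]0110_   read _ → write 0, move left, go to s0
s0 | _[0]00110_   read 0 → write _, move right, go to s1
s1 | __[0]0110_   read 0 → write 0, move right, go to s1
s1 | __0[0]110_   read 0 → write 0, move right, go to s1
s1 | __00[1]10_   read 1 → write 0, move left, go to s0
s0 | __0[0]010_   read 0 → write _, move right, go to s1
s1 | __0_[0]10_   read 0 → write 0, move right, go to s1
s1 | __0_0[1]0_   read 1 → write 0, move left, go to s0
s0 | __0_[0]00_   read 0 → write _, move right, go to s1
s1 | __0__[0]0_   read 0 → write 0, move right, go to s1
s1 | __0__0[0]_   read 0 → write 0, move right, go to s1
s1 | __0__00[_]
The non-blank tape span at halt is 0__00.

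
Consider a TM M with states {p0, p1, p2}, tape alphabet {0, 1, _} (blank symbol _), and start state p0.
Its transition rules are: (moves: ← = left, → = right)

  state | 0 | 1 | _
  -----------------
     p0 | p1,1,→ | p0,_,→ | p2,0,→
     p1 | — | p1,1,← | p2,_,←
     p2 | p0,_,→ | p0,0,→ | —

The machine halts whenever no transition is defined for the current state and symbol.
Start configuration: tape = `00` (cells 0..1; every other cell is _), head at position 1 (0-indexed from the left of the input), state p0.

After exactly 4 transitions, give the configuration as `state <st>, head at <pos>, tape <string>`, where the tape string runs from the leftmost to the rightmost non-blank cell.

state p2, head at 3, tape 000

state=p0 head=1 tape=0[0]__   (p0,0)→(p1,1,→)
state=p1 head=2 tape=01[_]_   (p1,_)→(p2,_,←)
state=p2 head=1 tape=0[1]__   (p2,1)→(p0,0,→)
state=p0 head=2 tape=00[_]_   (p0,_)→(p2,0,→)
state=p2 head=3 tape=000[_]
After 4 steps: state p2, head at 3, tape 000.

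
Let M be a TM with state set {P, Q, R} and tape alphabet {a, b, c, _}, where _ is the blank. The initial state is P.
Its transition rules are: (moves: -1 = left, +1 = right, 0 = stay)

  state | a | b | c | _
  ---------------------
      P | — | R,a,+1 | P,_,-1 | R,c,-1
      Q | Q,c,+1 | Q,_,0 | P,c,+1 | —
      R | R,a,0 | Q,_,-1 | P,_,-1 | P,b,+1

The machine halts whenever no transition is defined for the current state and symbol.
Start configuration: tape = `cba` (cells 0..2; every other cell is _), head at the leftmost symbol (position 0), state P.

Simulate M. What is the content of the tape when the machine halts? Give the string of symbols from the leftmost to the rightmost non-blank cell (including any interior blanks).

P | __[c]ba   read c → write _, move -1, go to P
P | _[_]_ba   read _ → write c, move -1, go to R
R | [_]c_ba   read _ → write b, move +1, go to P
P | b[c]_ba   read c → write _, move -1, go to P
P | [b]__ba   read b → write a, move +1, go to R
R | a[_]_ba   read _ → write b, move +1, go to P
P | ab[_]ba   read _ → write c, move -1, go to R
R | a[b]cba   read b → write _, move -1, go to Q
Q | [a]_cba   read a → write c, move +1, go to Q
Q | c[_]cba
The non-blank tape span at halt is c_cba.

c_cba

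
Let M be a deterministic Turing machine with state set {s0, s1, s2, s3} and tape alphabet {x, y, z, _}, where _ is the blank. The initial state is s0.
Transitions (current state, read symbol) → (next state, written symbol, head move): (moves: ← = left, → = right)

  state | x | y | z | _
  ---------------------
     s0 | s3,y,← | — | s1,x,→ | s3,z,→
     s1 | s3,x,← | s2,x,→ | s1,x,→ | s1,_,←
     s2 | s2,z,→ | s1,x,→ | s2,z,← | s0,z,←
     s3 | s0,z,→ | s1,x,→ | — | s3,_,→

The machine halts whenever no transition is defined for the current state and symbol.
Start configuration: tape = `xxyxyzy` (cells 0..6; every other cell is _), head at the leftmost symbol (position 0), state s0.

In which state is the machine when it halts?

s0 | _[x]xyxyzy   read x → write y, move ←, go to s3
s3 | [_]yxyxyzy   read _ → write _, move →, go to s3
s3 | _[y]xyxyzy   read y → write x, move →, go to s1
s1 | _x[x]yxyzy   read x → write x, move ←, go to s3
s3 | _[x]xyxyzy   read x → write z, move →, go to s0
s0 | _z[x]yxyzy   read x → write y, move ←, go to s3
s3 | _[z]yyxyzy
No transition is defined for (s3, z); M halts in state s3.

s3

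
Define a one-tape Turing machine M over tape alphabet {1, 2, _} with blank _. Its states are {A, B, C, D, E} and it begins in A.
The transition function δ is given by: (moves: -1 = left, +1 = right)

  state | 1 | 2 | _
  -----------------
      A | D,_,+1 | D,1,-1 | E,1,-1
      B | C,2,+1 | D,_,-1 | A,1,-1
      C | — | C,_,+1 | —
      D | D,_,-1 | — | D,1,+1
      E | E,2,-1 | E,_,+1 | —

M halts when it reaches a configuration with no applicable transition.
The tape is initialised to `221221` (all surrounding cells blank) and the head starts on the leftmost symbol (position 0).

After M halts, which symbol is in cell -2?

1

A | __[2]21221   read 2 → write 1, move -1, go to D
D | _[_]121221   read _ → write 1, move +1, go to D
D | _1[1]21221   read 1 → write _, move -1, go to D
D | _[1]_21221   read 1 → write _, move -1, go to D
D | [_]__21221   read _ → write 1, move +1, go to D
D | 1[_]_21221   read _ → write 1, move +1, go to D
D | 11[_]21221   read _ → write 1, move +1, go to D
D | 111[2]1221
Cell -2 holds 1 when M halts.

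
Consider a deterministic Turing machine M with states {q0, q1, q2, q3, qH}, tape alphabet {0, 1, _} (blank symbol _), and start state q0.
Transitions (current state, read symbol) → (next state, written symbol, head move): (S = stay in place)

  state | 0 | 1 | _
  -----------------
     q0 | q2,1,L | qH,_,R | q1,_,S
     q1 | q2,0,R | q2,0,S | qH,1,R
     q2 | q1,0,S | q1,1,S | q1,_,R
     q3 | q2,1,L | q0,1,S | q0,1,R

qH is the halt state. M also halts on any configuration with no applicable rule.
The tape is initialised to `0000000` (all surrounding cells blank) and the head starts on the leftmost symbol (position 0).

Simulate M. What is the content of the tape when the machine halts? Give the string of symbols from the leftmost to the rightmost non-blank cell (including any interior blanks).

state=q0 head=0 tape=_[0]000000___   (q0,0)→(q2,1,L)
state=q2 head=-1 tape=[_]1000000___   (q2,_)→(q1,_,R)
state=q1 head=0 tape=_[1]000000___   (q1,1)→(q2,0,S)
state=q2 head=0 tape=_[0]000000___   (q2,0)→(q1,0,S)
state=q1 head=0 tape=_[0]000000___   (q1,0)→(q2,0,R)
state=q2 head=1 tape=_0[0]00000___   (q2,0)→(q1,0,S)
state=q1 head=1 tape=_0[0]00000___   (q1,0)→(q2,0,R)
state=q2 head=2 tape=_00[0]0000___   (q2,0)→(q1,0,S)
state=q1 head=2 tape=_00[0]0000___   (q1,0)→(q2,0,R)
state=q2 head=3 tape=_000[0]000___   (q2,0)→(q1,0,S)
state=q1 head=3 tape=_000[0]000___   (q1,0)→(q2,0,R)
state=q2 head=4 tape=_0000[0]00___   (q2,0)→(q1,0,S)
state=q1 head=4 tape=_0000[0]00___   (q1,0)→(q2,0,R)
state=q2 head=5 tape=_00000[0]0___   (q2,0)→(q1,0,S)
state=q1 head=5 tape=_00000[0]0___   (q1,0)→(q2,0,R)
state=q2 head=6 tape=_000000[0]___   (q2,0)→(q1,0,S)
state=q1 head=6 tape=_000000[0]___   (q1,0)→(q2,0,R)
state=q2 head=7 tape=_0000000[_]__   (q2,_)→(q1,_,R)
state=q1 head=8 tape=_0000000_[_]_   (q1,_)→(qH,1,R)
state=qH head=9 tape=_0000000_1[_]
The non-blank tape span at halt is 0000000_1.

0000000_1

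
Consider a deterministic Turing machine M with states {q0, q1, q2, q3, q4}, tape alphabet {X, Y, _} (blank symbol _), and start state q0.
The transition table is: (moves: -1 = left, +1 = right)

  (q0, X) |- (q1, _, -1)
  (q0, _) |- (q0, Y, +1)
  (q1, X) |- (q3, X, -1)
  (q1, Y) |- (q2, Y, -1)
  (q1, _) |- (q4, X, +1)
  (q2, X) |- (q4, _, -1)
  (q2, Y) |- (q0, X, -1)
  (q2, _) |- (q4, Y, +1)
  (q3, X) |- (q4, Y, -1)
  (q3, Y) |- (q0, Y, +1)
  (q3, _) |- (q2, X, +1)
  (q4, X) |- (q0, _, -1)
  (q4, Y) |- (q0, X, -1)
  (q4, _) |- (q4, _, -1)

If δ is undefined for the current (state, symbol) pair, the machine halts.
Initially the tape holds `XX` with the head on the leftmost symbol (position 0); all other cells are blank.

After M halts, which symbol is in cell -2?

q0 | __[X]X   read X → write _, move -1, go to q1
q1 | _[_]_X   read _ → write X, move +1, go to q4
q4 | _X[_]X   read _ → write _, move -1, go to q4
q4 | _[X]_X   read X → write _, move -1, go to q0
q0 | [_]__X   read _ → write Y, move +1, go to q0
q0 | Y[_]_X   read _ → write Y, move +1, go to q0
q0 | YY[_]X   read _ → write Y, move +1, go to q0
q0 | YYY[X]   read X → write _, move -1, go to q1
q1 | YY[Y]_   read Y → write Y, move -1, go to q2
q2 | Y[Y]Y_   read Y → write X, move -1, go to q0
q0 | [Y]XY_
Cell -2 holds Y when M halts.

Y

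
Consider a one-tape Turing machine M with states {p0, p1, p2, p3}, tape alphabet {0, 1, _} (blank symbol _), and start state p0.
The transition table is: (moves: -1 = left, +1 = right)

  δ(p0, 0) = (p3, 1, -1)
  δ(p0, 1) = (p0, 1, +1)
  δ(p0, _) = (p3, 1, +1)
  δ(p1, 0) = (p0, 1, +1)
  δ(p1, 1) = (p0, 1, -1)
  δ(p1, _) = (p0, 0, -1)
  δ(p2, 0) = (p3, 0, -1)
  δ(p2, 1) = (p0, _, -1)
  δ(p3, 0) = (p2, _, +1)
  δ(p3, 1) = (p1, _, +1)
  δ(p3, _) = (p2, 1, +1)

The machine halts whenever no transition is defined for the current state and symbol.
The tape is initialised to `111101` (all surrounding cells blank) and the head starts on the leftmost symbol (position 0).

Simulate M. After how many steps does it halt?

15

p0 | [1]11101__   read 1 → write 1, move +1, go to p0
p0 | 1[1]1101__   read 1 → write 1, move +1, go to p0
p0 | 11[1]101__   read 1 → write 1, move +1, go to p0
p0 | 111[1]01__   read 1 → write 1, move +1, go to p0
p0 | 1111[0]1__   read 0 → write 1, move -1, go to p3
p3 | 111[1]11__   read 1 → write _, move +1, go to p1
p1 | 111_[1]1__   read 1 → write 1, move -1, go to p0
p0 | 111[_]11__   read _ → write 1, move +1, go to p3
p3 | 1111[1]1__   read 1 → write _, move +1, go to p1
p1 | 1111_[1]__   read 1 → write 1, move -1, go to p0
p0 | 1111[_]1__   read _ → write 1, move +1, go to p3
p3 | 11111[1]__   read 1 → write _, move +1, go to p1
p1 | 11111_[_]_   read _ → write 0, move -1, go to p0
p0 | 11111[_]0_   read _ → write 1, move +1, go to p3
p3 | 111111[0]_   read 0 → write _, move +1, go to p2
p2 | 111111_[_]
M halts after 15 transitions.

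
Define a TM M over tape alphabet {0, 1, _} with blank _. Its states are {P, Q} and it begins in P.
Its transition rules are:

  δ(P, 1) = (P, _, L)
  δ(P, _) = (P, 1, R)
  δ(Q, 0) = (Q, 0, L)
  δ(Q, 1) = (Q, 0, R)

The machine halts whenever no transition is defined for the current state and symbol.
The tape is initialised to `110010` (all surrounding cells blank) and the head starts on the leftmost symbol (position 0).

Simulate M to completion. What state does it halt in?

state=P head=0 tape=__[1]10010   (P,1)→(P,_,L)
state=P head=-1 tape=_[_]_10010   (P,_)→(P,1,R)
state=P head=0 tape=_1[_]10010   (P,_)→(P,1,R)
state=P head=1 tape=_11[1]0010   (P,1)→(P,_,L)
state=P head=0 tape=_1[1]_0010   (P,1)→(P,_,L)
state=P head=-1 tape=_[1]__0010   (P,1)→(P,_,L)
state=P head=-2 tape=[_]___0010   (P,_)→(P,1,R)
state=P head=-1 tape=1[_]__0010   (P,_)→(P,1,R)
state=P head=0 tape=11[_]_0010   (P,_)→(P,1,R)
state=P head=1 tape=111[_]0010   (P,_)→(P,1,R)
state=P head=2 tape=1111[0]010
No transition is defined for (P, 0); M halts in state P.

P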